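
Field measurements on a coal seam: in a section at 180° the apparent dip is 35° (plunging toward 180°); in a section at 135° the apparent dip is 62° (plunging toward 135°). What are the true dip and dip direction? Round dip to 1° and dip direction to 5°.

Each apparent-dip line lies in the plane. As unit vectors (x east, y north, z up), v₁ plunges 35°→180° and v₂ plunges 62°→135°.
Cross product v₁ × v₂ gives the pole to the plane: n ∝ (0.533, -0.190, 0.272).
True dip = arccos(n_z / |n|) = arccos(0.4331) = 64.3°.
The horizontal component of n points toward azimuth atan2(n_x, n_y) = 110°, the dip direction.

true dip 64°, dip direction 110°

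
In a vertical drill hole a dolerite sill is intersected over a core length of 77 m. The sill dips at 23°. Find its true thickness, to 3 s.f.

True thickness t = h · cos(dip) = 77 × cos 23°
t = 77 × 0.9205 = 70.879 m

70.9 m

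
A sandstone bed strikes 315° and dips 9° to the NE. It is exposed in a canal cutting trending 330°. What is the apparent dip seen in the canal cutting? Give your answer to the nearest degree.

The strike is 315° and the section trends 330°; the acute angle between them is β = 15°.
tan α = tan 9° × sin 15° = 0.1584 × 0.2588 = 0.0410
apparent dip = arctan 0.0410 = 2.35°

2°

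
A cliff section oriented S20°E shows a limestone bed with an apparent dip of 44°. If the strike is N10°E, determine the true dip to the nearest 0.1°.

The section is 30° from the strike.
tan δ = tan α / sin β = tan 44° / sin 30° = 0.9657 / 0.5000 = 1.9314
true dip = arctan 1.9314 = 62.63°

62.6°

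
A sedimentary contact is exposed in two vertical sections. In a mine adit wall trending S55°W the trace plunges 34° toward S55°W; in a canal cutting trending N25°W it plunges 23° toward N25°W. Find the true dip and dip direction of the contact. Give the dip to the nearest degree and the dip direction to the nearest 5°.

Represent each trace as a vector plunging at its apparent dip toward its trend (east-north-up frame): v₁ = (-0.679, -0.476, -0.559), v₂ = (-0.389, 0.834, -0.391).
n = v₁ × v₂ = (-0.652, 0.048, 0.752) (taken with n_z > 0).
True dip = arccos(n_z / |n|) = arccos(0.7543) = 41.0°.
Dip direction = azimuth of (n_x, n_y) = atan2(-0.652, 0.048) = 274°.

true dip 41°, dip direction 275°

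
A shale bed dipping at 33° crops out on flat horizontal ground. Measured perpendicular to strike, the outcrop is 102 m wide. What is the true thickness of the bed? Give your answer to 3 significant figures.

True thickness t = w · sin(dip) = 102 × sin 33°
t = 102 × 0.5446 = 55.553 m

55.6 m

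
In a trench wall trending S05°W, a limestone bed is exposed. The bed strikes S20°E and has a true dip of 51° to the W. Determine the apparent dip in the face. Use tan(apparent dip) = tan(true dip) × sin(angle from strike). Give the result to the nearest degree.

Angle between strike (S20°E) and section (S05°W): β = 25°.
tan α = tan 51° × sin 25° = 1.2349 × 0.4226 = 0.5219
apparent dip = arctan 0.5219 = 27.56°

28°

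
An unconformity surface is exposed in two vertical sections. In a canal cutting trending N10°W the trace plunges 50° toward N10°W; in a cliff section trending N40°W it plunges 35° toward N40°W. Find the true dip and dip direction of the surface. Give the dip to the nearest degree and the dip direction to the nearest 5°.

Each apparent-dip line lies in the plane. As unit vectors (x east, y north, z up), v₁ plunges 50°→N10°W and v₂ plunges 35°→N40°W.
Cross product v₁ × v₂ gives the pole to the plane: n ∝ (0.118, 0.339, 0.263).
True dip = arccos(n_z / |n|) = arccos(0.5912) = 53.8°.
Dip direction = azimuth of (n_x, n_y) = atan2(0.118, 0.339) = 19°.

true dip 54°, dip direction 020°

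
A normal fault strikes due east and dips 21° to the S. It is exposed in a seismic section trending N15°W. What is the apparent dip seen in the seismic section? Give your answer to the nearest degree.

20°

The section lies 75° from the strike.
tan α = tan 21° × sin 75° = 0.3839 × 0.9659 = 0.3708
apparent dip = arctan 0.3708 = 20.34°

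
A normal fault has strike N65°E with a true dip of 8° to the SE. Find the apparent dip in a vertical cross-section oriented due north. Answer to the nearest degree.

The strike is N65°E and the section trends due north; the acute angle between them is β = 65°.
tan(apparent dip) = tan 8° · sin 65° = 0.1274
α = arctan(0.1274) = 7.26°

7°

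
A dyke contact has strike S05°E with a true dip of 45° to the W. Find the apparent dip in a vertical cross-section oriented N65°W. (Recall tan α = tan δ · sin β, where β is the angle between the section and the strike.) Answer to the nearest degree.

41°

The section lies 60° from the strike.
tan(apparent dip) = tan 45° · sin 60° = 0.8660
α = arctan(0.8660) = 40.89°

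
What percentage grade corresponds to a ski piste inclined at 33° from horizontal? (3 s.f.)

grade % = 100 × tan 33° = 100 × 0.6494

64.9%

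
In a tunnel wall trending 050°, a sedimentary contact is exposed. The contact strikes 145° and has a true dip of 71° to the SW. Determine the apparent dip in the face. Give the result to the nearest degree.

Angle between strike (145°) and section (050°): β = 85°.
tan α = tan 71° × sin 85° = 2.9042 × 0.9962 = 2.8932
apparent dip = arctan 2.8932 = 70.93°

71°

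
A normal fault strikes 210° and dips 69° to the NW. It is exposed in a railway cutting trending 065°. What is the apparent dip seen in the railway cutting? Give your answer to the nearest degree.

The strike is 210° and the section trends 065°; the acute angle between them is β = 35°.
tan(apparent dip) = tan 69° · sin 35° = 1.4942
α = arctan(1.4942) = 56.21°

56°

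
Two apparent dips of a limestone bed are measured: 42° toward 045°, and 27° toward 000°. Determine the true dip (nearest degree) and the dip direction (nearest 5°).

Represent each trace as a vector plunging at its apparent dip toward its trend (east-north-up frame): v₁ = (0.525, 0.525, -0.669), v₂ = (0.000, 0.891, -0.454).
The plane normal is n = v₁ × v₂ ∝ (0.358, 0.239, 0.468).
tan δ = √(n_x²+n_y²)/n_z = 0.430/0.468, so δ = 42.6°.
Dip direction = azimuth of (n_x, n_y) = atan2(0.358, 0.239) = 56°.

true dip 43°, dip direction 055°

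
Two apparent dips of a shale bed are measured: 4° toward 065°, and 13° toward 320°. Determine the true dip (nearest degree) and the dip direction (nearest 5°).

Each apparent-dip line lies in the plane. As unit vectors (x east, y north, z up), v₁ plunges 4°→065° and v₂ plunges 13°→320°.
n = v₁ × v₂ = (-0.043, 0.247, 0.939) (taken with n_z > 0).
Dip δ = arctan(|n_h|/n_z) = arctan(0.251/0.939) = 15.0°.
Dip direction = azimuth of (n_x, n_y) = atan2(-0.043, 0.247) = 350°.

true dip 15°, dip direction 350°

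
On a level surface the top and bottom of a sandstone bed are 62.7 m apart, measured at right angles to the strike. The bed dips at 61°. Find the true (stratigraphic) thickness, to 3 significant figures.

54.8 m

True thickness t = w · sin(dip) = 62.7 × sin 61°
t = 62.7 × 0.8746 = 54.839 m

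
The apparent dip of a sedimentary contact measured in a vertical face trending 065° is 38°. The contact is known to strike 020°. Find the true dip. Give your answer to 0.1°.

47.9°

β = acute angle between strike 020° and section 065° = 45°.
tan(true dip) = tan 38° / sin 45° = 1.1049
δ = arctan(1.1049) = 47.85°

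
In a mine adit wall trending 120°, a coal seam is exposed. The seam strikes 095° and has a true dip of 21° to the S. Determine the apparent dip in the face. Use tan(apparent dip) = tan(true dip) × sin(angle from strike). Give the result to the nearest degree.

The section lies 25° from the strike.
tan α = tan 21° × sin 25° = 0.3839 × 0.4226 = 0.1622
apparent dip = arctan 0.1622 = 9.21°

9°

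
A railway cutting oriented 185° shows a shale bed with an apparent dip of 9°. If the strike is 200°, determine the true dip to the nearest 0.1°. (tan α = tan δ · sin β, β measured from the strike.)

31.5°

The section is 15° from the strike.
tan δ = tan α / sin β = tan 9° / sin 15° = 0.1584 / 0.2588 = 0.6120
true dip = arctan 0.6120 = 31.46°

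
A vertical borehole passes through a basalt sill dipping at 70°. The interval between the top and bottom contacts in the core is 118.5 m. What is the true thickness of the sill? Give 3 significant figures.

True thickness t = h · cos(dip) = 118.5 × cos 70°
t = 118.5 × 0.3420 = 40.529 m

40.5 m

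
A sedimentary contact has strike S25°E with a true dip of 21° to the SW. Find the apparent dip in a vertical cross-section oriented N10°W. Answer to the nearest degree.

6°

Angle between strike (S25°E) and section (N10°W): β = 15°.
tan(apparent dip) = tan 21° · sin 15° = 0.0994
α = arctan(0.0994) = 5.67°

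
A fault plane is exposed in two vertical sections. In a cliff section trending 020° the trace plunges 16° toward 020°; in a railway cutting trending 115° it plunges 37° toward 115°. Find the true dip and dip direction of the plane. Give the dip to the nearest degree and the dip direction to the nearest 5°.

true dip 40°, dip direction 090°

The two traces are lines in the plane: v₁ = (sin 20°·cos 16°, cos 20°·cos 16°, −sin 16°), v₂ = (sin 115°·cos 37°, cos 115°·cos 37°, −sin 37°).
Cross product v₁ × v₂ gives the pole to the plane: n ∝ (0.637, 0.002, 0.765).
True dip = arccos(n_z / |n|) = arccos(0.7685) = 39.8°.
Dip direction = atan2(0.637, 0.002) = 90° (azimuth of n's horizontal projection).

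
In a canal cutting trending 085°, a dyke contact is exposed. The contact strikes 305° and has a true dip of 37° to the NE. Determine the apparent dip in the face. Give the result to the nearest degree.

26°

The strike is 305° and the section trends 085°; the acute angle between them is β = 40°.
tan(apparent dip) = tan 37° · sin 40° = 0.4844
α = arctan(0.4844) = 25.84°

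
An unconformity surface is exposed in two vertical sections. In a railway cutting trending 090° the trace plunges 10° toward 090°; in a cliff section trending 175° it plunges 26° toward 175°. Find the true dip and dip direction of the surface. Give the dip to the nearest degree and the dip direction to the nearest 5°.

Represent each trace as a vector plunging at its apparent dip toward its trend (east-north-up frame): v₁ = (0.985, 0.000, -0.174), v₂ = (0.078, -0.895, -0.438).
Cross product v₁ × v₂ gives the pole to the plane: n ∝ (0.155, -0.418, 0.882).
True dip = arccos(n_z / |n|) = arccos(0.8923) = 26.8°.
The horizontal component of n points toward azimuth atan2(n_x, n_y) = 160°, the dip direction.

true dip 27°, dip direction 160°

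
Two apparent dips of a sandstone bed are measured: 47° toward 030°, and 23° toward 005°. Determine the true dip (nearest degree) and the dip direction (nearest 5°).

The two traces are lines in the plane: v₁ = (sin 30°·cos 47°, cos 30°·cos 47°, −sin 47°), v₂ = (sin 5°·cos 23°, cos 5°·cos 23°, −sin 23°).
Cross product v₁ × v₂ gives the pole to the plane: n ∝ (0.440, 0.075, 0.265).
tan δ = √(n_x²+n_y²)/n_z = 0.446/0.265, so δ = 59.3°.
Dip direction = atan2(0.440, 0.075) = 80° (azimuth of n's horizontal projection).

true dip 59°, dip direction 080°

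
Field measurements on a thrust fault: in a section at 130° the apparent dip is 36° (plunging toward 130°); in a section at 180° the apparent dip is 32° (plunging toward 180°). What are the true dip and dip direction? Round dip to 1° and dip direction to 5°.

Each apparent-dip line lies in the plane. As unit vectors (x east, y north, z up), v₁ plunges 36°→130° and v₂ plunges 32°→180°.
Cross product v₁ × v₂ gives the pole to the plane: n ∝ (0.223, -0.328, 0.526).
tan δ = √(n_x²+n_y²)/n_z = 0.397/0.526, so δ = 37.1°.
Dip direction = azimuth of (n_x, n_y) = atan2(0.223, -0.328) = 146°.

true dip 37°, dip direction 145°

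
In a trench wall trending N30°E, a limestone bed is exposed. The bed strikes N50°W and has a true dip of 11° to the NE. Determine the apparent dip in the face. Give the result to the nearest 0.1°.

10.8°

The strike is N50°W and the section trends N30°E; the acute angle between them is β = 80°.
tan(apparent dip) = tan 11° · sin 80° = 0.1914
apparent dip = arctan 0.1914 = 10.84°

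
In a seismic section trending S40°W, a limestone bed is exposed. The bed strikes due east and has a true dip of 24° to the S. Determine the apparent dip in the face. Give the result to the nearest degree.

Angle between strike (due east) and section (S40°W): β = 50°.
tan α = tan 24° × sin 50° = 0.4452 × 0.7660 = 0.3411
apparent dip = arctan 0.3411 = 18.83°

19°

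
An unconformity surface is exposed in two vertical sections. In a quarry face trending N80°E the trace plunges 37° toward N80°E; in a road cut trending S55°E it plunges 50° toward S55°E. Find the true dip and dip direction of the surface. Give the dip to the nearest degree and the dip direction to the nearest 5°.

true dip 50°, dip direction 130°

The two traces are lines in the plane: v₁ = (sin 80°·cos 37°, cos 80°·cos 37°, −sin 37°), v₂ = (sin 125°·cos 50°, cos 125°·cos 50°, −sin 50°).
n = v₁ × v₂ = (0.328, -0.286, 0.363) (taken with n_z > 0).
True dip = arccos(n_z / |n|) = arccos(0.6407) = 50.2°.
Dip direction = azimuth of (n_x, n_y) = atan2(0.328, -0.286) = 131°.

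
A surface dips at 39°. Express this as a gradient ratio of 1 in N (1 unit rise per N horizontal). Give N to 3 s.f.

1 in 1.23

1 : N means tan θ = 1/N, so N = 1/tan 39° = 1/0.8098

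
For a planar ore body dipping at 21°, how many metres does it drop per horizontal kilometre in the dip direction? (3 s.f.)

384 m

drop per km = 1000 × tan 21° = 1000 × 0.3839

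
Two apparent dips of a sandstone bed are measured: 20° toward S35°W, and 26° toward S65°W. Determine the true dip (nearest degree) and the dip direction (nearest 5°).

Represent each trace as a vector plunging at its apparent dip toward its trend (east-north-up frame): v₁ = (-0.539, -0.770, -0.342), v₂ = (-0.815, -0.380, -0.438).
The plane normal is n = v₁ × v₂ ∝ (-0.208, -0.042, 0.422).
tan δ = √(n_x²+n_y²)/n_z = 0.212/0.422, so δ = 26.6°.
The horizontal component of n points toward azimuth atan2(n_x, n_y) = 258°, the dip direction.

true dip 27°, dip direction 260°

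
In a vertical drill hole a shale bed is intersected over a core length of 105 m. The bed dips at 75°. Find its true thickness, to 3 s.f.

True thickness t = h · cos(dip) = 105 × cos 75°
t = 105 × 0.2588 = 27.176 m

27.2 m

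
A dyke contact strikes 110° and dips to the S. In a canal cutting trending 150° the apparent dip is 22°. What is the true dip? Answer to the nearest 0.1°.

The section is 40° from the strike.
tan(true dip) = tan 22° / sin 40° = 0.6286
δ = arctan(0.6286) = 32.15°

32.2°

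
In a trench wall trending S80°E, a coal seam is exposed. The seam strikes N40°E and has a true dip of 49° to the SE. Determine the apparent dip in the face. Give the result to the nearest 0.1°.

44.9°

The strike is N40°E and the section trends S80°E; the acute angle between them is β = 60°.
tan α = tan 49° × sin 60° = 1.1504 × 0.8660 = 0.9962
α = arctan(0.9962) = 44.89°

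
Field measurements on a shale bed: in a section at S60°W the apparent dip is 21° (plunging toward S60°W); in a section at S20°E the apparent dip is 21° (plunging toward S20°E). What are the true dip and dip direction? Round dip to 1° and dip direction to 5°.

true dip 27°, dip direction 200°

Represent each trace as a vector plunging at its apparent dip toward its trend (east-north-up frame): v₁ = (-0.809, -0.467, -0.358), v₂ = (0.319, -0.877, -0.358).
Cross product v₁ × v₂ gives the pole to the plane: n ∝ (-0.147, -0.404, 0.858).
Dip δ = arctan(|n_h|/n_z) = arctan(0.430/0.858) = 26.6°.
The horizontal component of n points toward azimuth atan2(n_x, n_y) = 200°, the dip direction.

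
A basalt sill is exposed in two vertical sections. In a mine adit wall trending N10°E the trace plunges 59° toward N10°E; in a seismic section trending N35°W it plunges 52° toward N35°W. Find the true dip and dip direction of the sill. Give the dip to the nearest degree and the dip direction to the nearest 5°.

The two traces are lines in the plane: v₁ = (sin 10°·cos 59°, cos 10°·cos 59°, −sin 59°), v₂ = (sin 325°·cos 52°, cos 325°·cos 52°, −sin 52°).
The plane normal is n = v₁ × v₂ ∝ (0.033, 0.373, 0.224).
True dip = arccos(n_z / |n|) = arccos(0.5136) = 59.1°.
Dip direction = atan2(0.033, 0.373) = 5° (azimuth of n's horizontal projection).

true dip 59°, dip direction 005°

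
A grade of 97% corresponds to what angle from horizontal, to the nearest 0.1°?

tan θ = 97/100 = 0.9700
θ = arctan(0.9700) = 44.13°

44.1°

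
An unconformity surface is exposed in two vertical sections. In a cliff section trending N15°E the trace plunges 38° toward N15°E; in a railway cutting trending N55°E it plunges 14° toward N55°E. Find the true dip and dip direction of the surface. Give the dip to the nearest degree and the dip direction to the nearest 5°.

true dip 44°, dip direction 340°

Each apparent-dip line lies in the plane. As unit vectors (x east, y north, z up), v₁ plunges 38°→N15°E and v₂ plunges 14°→N55°E.
The plane normal is n = v₁ × v₂ ∝ (-0.158, 0.440, 0.491).
tan δ = √(n_x²+n_y²)/n_z = 0.468/0.491, so δ = 43.6°.
The horizontal component of n points toward azimuth atan2(n_x, n_y) = 340°, the dip direction.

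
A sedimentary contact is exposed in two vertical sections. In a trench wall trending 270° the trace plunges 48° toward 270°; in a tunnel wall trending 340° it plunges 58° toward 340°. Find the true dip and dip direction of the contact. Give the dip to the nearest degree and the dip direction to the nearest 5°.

true dip 60°, dip direction 320°

Each apparent-dip line lies in the plane. As unit vectors (x east, y north, z up), v₁ plunges 48°→270° and v₂ plunges 58°→340°.
n = v₁ × v₂ = (-0.370, 0.433, 0.333) (taken with n_z > 0).
tan δ = √(n_x²+n_y²)/n_z = 0.569/0.333, so δ = 59.7°.
Dip direction = atan2(-0.370, 0.433) = 319° (azimuth of n's horizontal projection).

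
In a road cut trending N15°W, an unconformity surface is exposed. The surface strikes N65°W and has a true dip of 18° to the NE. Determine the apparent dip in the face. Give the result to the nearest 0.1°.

The strike is N65°W and the section trends N15°W; the acute angle between them is β = 50°.
tan(apparent dip) = tan 18° · sin 50° = 0.2489
apparent dip = arctan 0.2489 = 13.98°

14.0°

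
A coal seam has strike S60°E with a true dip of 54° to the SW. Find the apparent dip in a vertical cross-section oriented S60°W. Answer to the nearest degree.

50°

The section lies 60° from the strike.
tan(apparent dip) = tan 54° · sin 60° = 1.1920
α = arctan(1.1920) = 50.01°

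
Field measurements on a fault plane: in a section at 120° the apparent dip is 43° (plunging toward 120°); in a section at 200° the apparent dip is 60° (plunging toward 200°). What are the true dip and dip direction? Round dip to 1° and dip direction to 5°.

The two traces are lines in the plane: v₁ = (sin 120°·cos 43°, cos 120°·cos 43°, −sin 43°), v₂ = (sin 200°·cos 60°, cos 200°·cos 60°, −sin 60°).
n = v₁ × v₂ = (0.004, -0.665, 0.360) (taken with n_z > 0).
True dip = arccos(n_z / |n|) = arccos(0.4761) = 61.6°.
The horizontal component of n points toward azimuth atan2(n_x, n_y) = 180°, the dip direction.

true dip 62°, dip direction 180°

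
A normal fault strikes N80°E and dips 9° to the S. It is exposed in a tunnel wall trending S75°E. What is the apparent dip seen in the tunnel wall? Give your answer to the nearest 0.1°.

The strike is N80°E and the section trends S75°E; the acute angle between them is β = 25°.
tan(apparent dip) = tan 9° · sin 25° = 0.0669
apparent dip = arctan 0.0669 = 3.83°

3.8°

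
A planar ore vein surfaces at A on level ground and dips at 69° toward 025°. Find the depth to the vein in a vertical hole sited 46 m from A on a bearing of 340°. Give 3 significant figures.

84.7 m

The hole lies 45° from the dip direction, so the down-dip offset is 46 × cos 45° = 32.53 m.
Depth = down-dip offset × tan(dip) = 32.53 × tan 69° = 32.53 × 2.6051
Depth = 84.74 m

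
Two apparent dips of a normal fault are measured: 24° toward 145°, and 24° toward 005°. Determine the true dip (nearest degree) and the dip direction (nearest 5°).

true dip 52°, dip direction 075°

Represent each trace as a vector plunging at its apparent dip toward its trend (east-north-up frame): v₁ = (0.524, -0.748, -0.407), v₂ = (0.080, 0.910, -0.407).
The plane normal is n = v₁ × v₂ ∝ (0.675, 0.181, 0.536).
Dip δ = arctan(|n_h|/n_z) = arctan(0.698/0.536) = 52.5°.
The horizontal component of n points toward azimuth atan2(n_x, n_y) = 75°, the dip direction.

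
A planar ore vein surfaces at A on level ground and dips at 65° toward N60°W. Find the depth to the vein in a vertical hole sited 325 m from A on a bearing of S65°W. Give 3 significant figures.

The hole lies 55° from the dip direction, so the down-dip offset is 325 × cos 55° = 186.41 m.
Depth = down-dip offset × tan(dip) = 186.41 × tan 65° = 186.41 × 2.1445
Depth = 399.76 m

400 m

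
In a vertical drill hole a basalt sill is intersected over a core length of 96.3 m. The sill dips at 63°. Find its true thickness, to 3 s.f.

True thickness t = h · cos(dip) = 96.3 × cos 63°
t = 96.3 × 0.4540 = 43.719 m

43.7 m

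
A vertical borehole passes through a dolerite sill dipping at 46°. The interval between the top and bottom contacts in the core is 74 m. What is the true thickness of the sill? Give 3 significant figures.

51.4 m

True thickness t = h · cos(dip) = 74 × cos 46°
t = 74 × 0.6947 = 51.405 m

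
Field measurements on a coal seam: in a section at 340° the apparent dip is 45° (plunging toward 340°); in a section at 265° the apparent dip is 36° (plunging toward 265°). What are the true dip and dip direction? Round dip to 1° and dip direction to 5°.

true dip 48°, dip direction 315°

The two traces are lines in the plane: v₁ = (sin 340°·cos 45°, cos 340°·cos 45°, −sin 45°), v₂ = (sin 265°·cos 36°, cos 265°·cos 36°, −sin 36°).
The plane normal is n = v₁ × v₂ ∝ (-0.440, 0.428, 0.553).
True dip = arccos(n_z / |n|) = arccos(0.6690) = 48.0°.
Dip direction = atan2(-0.440, 0.428) = 314° (azimuth of n's horizontal projection).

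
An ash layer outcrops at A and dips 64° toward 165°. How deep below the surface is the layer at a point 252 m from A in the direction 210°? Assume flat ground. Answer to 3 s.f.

365 m

The hole lies 45° from the dip direction, so the down-dip offset is 252 × cos 45° = 178.19 m.
Depth = down-dip offset × tan(dip) = 178.19 × tan 64° = 178.19 × 2.0503
Depth = 365.35 m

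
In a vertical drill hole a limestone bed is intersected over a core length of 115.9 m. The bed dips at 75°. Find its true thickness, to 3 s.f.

30.0 m

True thickness t = h · cos(dip) = 115.9 × cos 75°
t = 115.9 × 0.2588 = 29.997 m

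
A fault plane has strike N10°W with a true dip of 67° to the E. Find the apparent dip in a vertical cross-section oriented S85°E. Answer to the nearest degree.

66°

Angle between strike (N10°W) and section (S85°E): β = 75°.
tan(apparent dip) = tan 67° · sin 75° = 2.2756
apparent dip = arctan 2.2756 = 66.28°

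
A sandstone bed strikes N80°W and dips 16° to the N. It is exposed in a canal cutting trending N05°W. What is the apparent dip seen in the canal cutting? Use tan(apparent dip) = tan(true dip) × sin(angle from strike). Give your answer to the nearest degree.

15°

The section lies 75° from the strike.
tan α = tan 16° × sin 75° = 0.2867 × 0.9659 = 0.2770
α = arctan(0.2770) = 15.48°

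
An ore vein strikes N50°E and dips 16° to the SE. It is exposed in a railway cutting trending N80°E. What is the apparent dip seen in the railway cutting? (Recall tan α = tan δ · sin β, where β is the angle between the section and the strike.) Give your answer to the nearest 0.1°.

The section lies 30° from the strike.
tan(apparent dip) = tan 16° · sin 30° = 0.1434
apparent dip = arctan 0.1434 = 8.16°

8.2°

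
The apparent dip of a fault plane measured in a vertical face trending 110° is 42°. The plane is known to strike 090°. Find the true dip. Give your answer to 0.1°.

69.2°

The section is 20° from the strike.
tan(true dip) = tan 42° / sin 20° = 2.6326
true dip = arctan 2.6326 = 69.20°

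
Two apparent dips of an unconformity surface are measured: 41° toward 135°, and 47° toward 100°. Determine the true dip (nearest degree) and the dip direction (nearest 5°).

true dip 47°, dip direction 100°

The two traces are lines in the plane: v₁ = (sin 135°·cos 41°, cos 135°·cos 41°, −sin 41°), v₂ = (sin 100°·cos 47°, cos 100°·cos 47°, −sin 47°).
n = v₁ × v₂ = (0.313, -0.050, 0.295) (taken with n_z > 0).
True dip = arccos(n_z / |n|) = arccos(0.6820) = 47.0°.
Dip direction = azimuth of (n_x, n_y) = atan2(0.313, -0.050) = 99°.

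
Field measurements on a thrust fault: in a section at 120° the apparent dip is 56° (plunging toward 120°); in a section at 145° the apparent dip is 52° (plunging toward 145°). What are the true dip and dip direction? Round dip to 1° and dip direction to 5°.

Each apparent-dip line lies in the plane. As unit vectors (x east, y north, z up), v₁ plunges 56°→120° and v₂ plunges 52°→145°.
n = v₁ × v₂ = (0.198, -0.089, 0.145) (taken with n_z > 0).
tan δ = √(n_x²+n_y²)/n_z = 0.217/0.145, so δ = 56.1°.
Dip direction = atan2(0.198, -0.089) = 114° (azimuth of n's horizontal projection).

true dip 56°, dip direction 115°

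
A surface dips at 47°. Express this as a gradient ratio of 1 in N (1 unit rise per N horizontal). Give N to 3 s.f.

1 in 0.933

1 : N means tan θ = 1/N, so N = 1/tan 47° = 1/1.0724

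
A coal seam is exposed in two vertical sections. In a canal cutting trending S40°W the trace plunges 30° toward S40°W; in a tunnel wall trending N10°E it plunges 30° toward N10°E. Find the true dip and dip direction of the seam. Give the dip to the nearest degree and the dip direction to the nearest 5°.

Each apparent-dip line lies in the plane. As unit vectors (x east, y north, z up), v₁ plunges 30°→S40°W and v₂ plunges 30°→N10°E.
The plane normal is n = v₁ × v₂ ∝ (-0.758, 0.354, 0.375).
Dip δ = arctan(|n_h|/n_z) = arctan(0.837/0.375) = 65.9°.
Dip direction = atan2(-0.758, 0.354) = 295° (azimuth of n's horizontal projection).

true dip 66°, dip direction 295°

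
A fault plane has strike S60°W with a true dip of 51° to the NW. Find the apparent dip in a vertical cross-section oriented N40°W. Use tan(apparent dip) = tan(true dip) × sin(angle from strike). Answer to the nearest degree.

51°

Angle between strike (S60°W) and section (N40°W): β = 80°.
tan(apparent dip) = tan 51° · sin 80° = 1.2161
apparent dip = arctan 1.2161 = 50.57°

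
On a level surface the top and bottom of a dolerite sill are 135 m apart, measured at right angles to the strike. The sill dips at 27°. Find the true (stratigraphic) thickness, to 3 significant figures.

61.3 m

True thickness t = w · sin(dip) = 135 × sin 27°
t = 135 × 0.4540 = 61.289 m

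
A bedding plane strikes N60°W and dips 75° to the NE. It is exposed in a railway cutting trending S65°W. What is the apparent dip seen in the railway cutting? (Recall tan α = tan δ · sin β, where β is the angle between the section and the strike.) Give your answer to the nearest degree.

72°

The strike is N60°W and the section trends S65°W; the acute angle between them is β = 55°.
tan α = tan 75° × sin 55° = 3.7321 × 0.8192 = 3.0571
α = arctan(3.0571) = 71.89°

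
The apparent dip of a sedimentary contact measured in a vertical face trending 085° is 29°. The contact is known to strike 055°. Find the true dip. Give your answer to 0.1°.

47.9°

β = acute angle between strike 055° and section 085° = 30°.
tan δ = tan α / sin β = tan 29° / sin 30° = 0.5543 / 0.5000 = 1.1086
true dip = arctan 1.1086 = 47.95°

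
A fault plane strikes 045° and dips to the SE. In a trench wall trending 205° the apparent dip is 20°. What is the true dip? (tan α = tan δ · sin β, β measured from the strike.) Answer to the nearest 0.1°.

46.8°

β = acute angle between strike 045° and section 205° = 20°.
tan(true dip) = tan 20° / sin 20° = 1.0642
δ = arctan(1.0642) = 46.78°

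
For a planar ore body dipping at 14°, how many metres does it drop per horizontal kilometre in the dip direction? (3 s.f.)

249 m

drop per km = 1000 × tan 14° = 1000 × 0.2493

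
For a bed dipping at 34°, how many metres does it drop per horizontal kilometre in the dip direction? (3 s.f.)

675 m

drop per km = 1000 × tan 34° = 1000 × 0.6745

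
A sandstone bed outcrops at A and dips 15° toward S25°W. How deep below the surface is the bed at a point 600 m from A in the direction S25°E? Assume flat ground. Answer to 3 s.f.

The hole lies 50° from the dip direction, so the down-dip offset is 600 × cos 50° = 385.67 m.
Depth = down-dip offset × tan(dip) = 385.67 × tan 15° = 385.67 × 0.2679
Depth = 103.34 m

103 m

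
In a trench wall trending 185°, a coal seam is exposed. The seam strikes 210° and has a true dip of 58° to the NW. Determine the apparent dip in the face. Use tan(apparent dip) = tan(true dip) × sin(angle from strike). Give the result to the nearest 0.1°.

Angle between strike (210°) and section (185°): β = 25°.
tan(apparent dip) = tan 58° · sin 25° = 0.6763
apparent dip = arctan 0.6763 = 34.07°

34.1°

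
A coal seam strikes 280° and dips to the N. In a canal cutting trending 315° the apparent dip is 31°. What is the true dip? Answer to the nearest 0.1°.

46.3°

The section is 35° from the strike.
tan δ = tan α / sin β = tan 31° / sin 35° = 0.6009 / 0.5736 = 1.0476
δ = arctan(1.0476) = 46.33°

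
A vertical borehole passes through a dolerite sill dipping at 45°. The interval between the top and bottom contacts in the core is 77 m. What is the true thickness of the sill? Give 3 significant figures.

True thickness t = h · cos(dip) = 77 × cos 45°
t = 77 × 0.7071 = 54.447 m

54.4 m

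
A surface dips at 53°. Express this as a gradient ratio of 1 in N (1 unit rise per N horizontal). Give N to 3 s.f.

1 : N means tan θ = 1/N, so N = 1/tan 53° = 1/1.3270

1 in 0.754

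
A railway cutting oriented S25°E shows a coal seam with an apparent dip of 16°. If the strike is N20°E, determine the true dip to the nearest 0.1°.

22.1°

The section is 45° from the strike.
tan δ = tan α / sin β = tan 16° / sin 45° = 0.2867 / 0.7071 = 0.4055
true dip = arctan 0.4055 = 22.07°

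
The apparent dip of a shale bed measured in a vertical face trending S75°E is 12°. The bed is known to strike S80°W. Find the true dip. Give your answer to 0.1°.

26.7°

The section is 25° from the strike.
tan(true dip) = tan 12° / sin 25° = 0.5030
true dip = arctan 0.5030 = 26.70°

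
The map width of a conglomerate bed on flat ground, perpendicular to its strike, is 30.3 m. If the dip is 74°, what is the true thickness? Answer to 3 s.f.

29.1 m

True thickness t = w · sin(dip) = 30.3 × sin 74°
t = 30.3 × 0.9613 = 29.126 m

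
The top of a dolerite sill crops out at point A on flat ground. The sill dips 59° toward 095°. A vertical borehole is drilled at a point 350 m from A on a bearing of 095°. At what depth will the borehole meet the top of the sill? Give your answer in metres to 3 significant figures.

582 m

The hole is directly down-dip from the outcrop, so the down-dip offset is 350 m.
Depth = down-dip offset × tan(dip) = 350.00 × tan 59° = 350.00 × 1.6643
Depth = 582.50 m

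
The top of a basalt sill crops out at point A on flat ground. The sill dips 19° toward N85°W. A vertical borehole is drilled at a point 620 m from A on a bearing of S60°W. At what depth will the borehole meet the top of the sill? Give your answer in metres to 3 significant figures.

The hole lies 35° from the dip direction, so the down-dip offset is 620 × cos 35° = 507.87 m.
Depth = down-dip offset × tan(dip) = 507.87 × tan 19° = 507.87 × 0.3443
Depth = 174.88 m

175 m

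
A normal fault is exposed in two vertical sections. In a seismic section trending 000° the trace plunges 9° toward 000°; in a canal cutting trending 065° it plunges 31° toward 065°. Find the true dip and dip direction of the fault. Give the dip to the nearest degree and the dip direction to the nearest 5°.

Represent each trace as a vector plunging at its apparent dip toward its trend (east-north-up frame): v₁ = (0.000, 0.988, -0.156), v₂ = (0.777, 0.362, -0.515).
Cross product v₁ × v₂ gives the pole to the plane: n ∝ (0.452, 0.122, 0.767).
Dip δ = arctan(|n_h|/n_z) = arctan(0.468/0.767) = 31.4°.
Dip direction = atan2(0.452, 0.122) = 75° (azimuth of n's horizontal projection).

true dip 31°, dip direction 075°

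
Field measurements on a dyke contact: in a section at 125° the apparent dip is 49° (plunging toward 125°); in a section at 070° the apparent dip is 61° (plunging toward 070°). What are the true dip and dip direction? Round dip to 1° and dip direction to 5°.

Each apparent-dip line lies in the plane. As unit vectors (x east, y north, z up), v₁ plunges 49°→125° and v₂ plunges 61°→070°.
The plane normal is n = v₁ × v₂ ∝ (0.454, 0.126, 0.261).
True dip = arccos(n_z / |n|) = arccos(0.4837) = 61.1°.
Dip direction = atan2(0.454, 0.126) = 74° (azimuth of n's horizontal projection).

true dip 61°, dip direction 075°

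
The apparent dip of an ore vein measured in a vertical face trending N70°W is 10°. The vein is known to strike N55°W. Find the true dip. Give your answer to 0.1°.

34.3°

β = acute angle between strike N55°W and section N70°W = 15°.
tan(true dip) = tan 10° / sin 15° = 0.6813
δ = arctan(0.6813) = 34.27°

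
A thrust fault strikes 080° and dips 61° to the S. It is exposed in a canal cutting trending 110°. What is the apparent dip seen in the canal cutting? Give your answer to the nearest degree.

42°

Angle between strike (080°) and section (110°): β = 30°.
tan(apparent dip) = tan 61° · sin 30° = 0.9020
α = arctan(0.9020) = 42.05°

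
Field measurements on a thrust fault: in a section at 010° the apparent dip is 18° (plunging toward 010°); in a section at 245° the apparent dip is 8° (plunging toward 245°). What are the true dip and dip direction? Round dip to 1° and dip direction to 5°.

Represent each trace as a vector plunging at its apparent dip toward its trend (east-north-up frame): v₁ = (0.165, 0.937, -0.309), v₂ = (-0.897, -0.419, -0.139).
The plane normal is n = v₁ × v₂ ∝ (-0.260, 0.300, 0.771).
tan δ = √(n_x²+n_y²)/n_z = 0.397/0.771, so δ = 27.2°.
Dip direction = azimuth of (n_x, n_y) = atan2(-0.260, 0.300) = 319°.

true dip 27°, dip direction 320°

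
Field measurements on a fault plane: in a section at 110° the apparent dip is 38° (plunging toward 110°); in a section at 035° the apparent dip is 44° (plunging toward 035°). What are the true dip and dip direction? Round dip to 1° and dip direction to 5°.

The two traces are lines in the plane: v₁ = (sin 110°·cos 38°, cos 110°·cos 38°, −sin 38°), v₂ = (sin 35°·cos 44°, cos 35°·cos 44°, −sin 44°).
Cross product v₁ × v₂ gives the pole to the plane: n ∝ (0.550, 0.260, 0.548).
tan δ = √(n_x²+n_y²)/n_z = 0.609/0.548, so δ = 48.0°.
Dip direction = atan2(0.550, 0.260) = 65° (azimuth of n's horizontal projection).

true dip 48°, dip direction 065°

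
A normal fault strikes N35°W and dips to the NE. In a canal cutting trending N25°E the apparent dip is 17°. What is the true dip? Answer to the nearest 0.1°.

19.4°

β = acute angle between strike N35°W and section N25°E = 60°.
tan δ = tan α / sin β = tan 17° / sin 60° = 0.3057 / 0.8660 = 0.3530
δ = arctan(0.3530) = 19.44°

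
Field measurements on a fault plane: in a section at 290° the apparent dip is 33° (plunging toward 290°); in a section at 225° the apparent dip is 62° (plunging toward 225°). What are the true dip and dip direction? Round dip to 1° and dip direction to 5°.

The two traces are lines in the plane: v₁ = (sin 290°·cos 33°, cos 290°·cos 33°, −sin 33°), v₂ = (sin 225°·cos 62°, cos 225°·cos 62°, −sin 62°).
Cross product v₁ × v₂ gives the pole to the plane: n ∝ (-0.434, -0.515, 0.357).
True dip = arccos(n_z / |n|) = arccos(0.4681) = 62.1°.
Dip direction = azimuth of (n_x, n_y) = atan2(-0.434, -0.515) = 220°.

true dip 62°, dip direction 220°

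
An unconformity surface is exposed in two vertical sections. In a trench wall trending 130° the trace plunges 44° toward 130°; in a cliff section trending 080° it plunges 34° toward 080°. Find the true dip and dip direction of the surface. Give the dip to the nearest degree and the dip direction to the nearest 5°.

The two traces are lines in the plane: v₁ = (sin 130°·cos 44°, cos 130°·cos 44°, −sin 44°), v₂ = (sin 80°·cos 34°, cos 80°·cos 34°, −sin 34°).
The plane normal is n = v₁ × v₂ ∝ (0.359, -0.259, 0.457).
Dip δ = arctan(|n_h|/n_z) = arctan(0.442/0.457) = 44.1°.
Dip direction = azimuth of (n_x, n_y) = atan2(0.359, -0.259) = 126°.

true dip 44°, dip direction 125°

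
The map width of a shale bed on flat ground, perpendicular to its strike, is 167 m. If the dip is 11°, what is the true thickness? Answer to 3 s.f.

True thickness t = w · sin(dip) = 167 × sin 11°
t = 167 × 0.1908 = 31.865 m

31.9 m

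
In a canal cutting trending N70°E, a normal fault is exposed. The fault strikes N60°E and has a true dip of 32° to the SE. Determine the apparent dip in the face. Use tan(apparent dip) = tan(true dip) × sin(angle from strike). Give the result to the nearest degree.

The strike is N60°E and the section trends N70°E; the acute angle between them is β = 10°.
tan(apparent dip) = tan 32° · sin 10° = 0.1085
apparent dip = arctan 0.1085 = 6.19°

6°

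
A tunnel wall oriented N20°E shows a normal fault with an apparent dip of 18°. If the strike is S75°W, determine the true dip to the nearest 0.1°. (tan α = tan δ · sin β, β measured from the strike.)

21.6°

The section is 55° from the strike.
tan δ = tan α / sin β = tan 18° / sin 55° = 0.3249 / 0.8192 = 0.3967
δ = arctan(0.3967) = 21.64°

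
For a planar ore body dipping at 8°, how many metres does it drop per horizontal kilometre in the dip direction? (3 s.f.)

drop per km = 1000 × tan 8° = 1000 × 0.1405

141 m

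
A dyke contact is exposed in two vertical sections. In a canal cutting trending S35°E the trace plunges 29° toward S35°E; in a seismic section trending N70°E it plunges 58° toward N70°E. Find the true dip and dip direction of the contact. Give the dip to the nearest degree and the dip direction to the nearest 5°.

true dip 58°, dip direction 075°

Represent each trace as a vector plunging at its apparent dip toward its trend (east-north-up frame): v₁ = (0.502, -0.716, -0.485), v₂ = (0.498, 0.181, -0.848).
The plane normal is n = v₁ × v₂ ∝ (0.695, 0.184, 0.448).
Dip δ = arctan(|n_h|/n_z) = arctan(0.719/0.448) = 58.1°.
The horizontal component of n points toward azimuth atan2(n_x, n_y) = 75°, the dip direction.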